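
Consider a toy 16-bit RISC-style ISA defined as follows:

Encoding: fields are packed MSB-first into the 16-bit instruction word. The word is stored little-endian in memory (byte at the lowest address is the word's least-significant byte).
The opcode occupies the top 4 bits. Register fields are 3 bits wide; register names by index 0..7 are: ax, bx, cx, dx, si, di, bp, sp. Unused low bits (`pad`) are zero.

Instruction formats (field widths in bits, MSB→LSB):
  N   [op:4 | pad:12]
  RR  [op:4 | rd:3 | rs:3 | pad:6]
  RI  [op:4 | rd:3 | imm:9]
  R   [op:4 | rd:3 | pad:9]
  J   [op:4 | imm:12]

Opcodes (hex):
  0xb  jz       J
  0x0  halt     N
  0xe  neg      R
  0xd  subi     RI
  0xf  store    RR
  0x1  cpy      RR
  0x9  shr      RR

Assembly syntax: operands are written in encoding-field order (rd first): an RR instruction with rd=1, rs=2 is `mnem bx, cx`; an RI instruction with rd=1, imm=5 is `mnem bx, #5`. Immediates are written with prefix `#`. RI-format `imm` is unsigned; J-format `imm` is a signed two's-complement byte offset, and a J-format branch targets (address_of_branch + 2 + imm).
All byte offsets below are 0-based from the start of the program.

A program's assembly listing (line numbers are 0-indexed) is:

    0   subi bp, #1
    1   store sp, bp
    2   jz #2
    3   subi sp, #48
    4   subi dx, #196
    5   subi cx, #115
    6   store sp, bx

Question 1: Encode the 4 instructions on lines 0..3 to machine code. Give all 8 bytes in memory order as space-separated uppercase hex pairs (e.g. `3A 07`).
01 DC 80 FF 02 B0 30 DE

line 0 (subi): pack op=0xd:4|rd=6:3|imm=1:9 = 0xdc01; little→ 01 dc
line 1 (store): pack op=0xf:4|rd=7:3|rs=6:3|pad=0:6 = 0xff80; little→ 80 ff
line 2 (jz): pack op=0xb:4|imm=2:12 = 0xb002; little→ 02 b0
line 3 (subi): pack op=0xd:4|rd=7:3|imm=48:9 = 0xde30; little→ 30 de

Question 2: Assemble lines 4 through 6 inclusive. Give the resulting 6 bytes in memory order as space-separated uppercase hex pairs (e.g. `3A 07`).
C4 D6 73 D4 40 FE

4. subi fields op=0xd:4|rd=3:3|imm=196:9 → word d6c4h → c4 d6
5. subi fields op=0xd:4|rd=2:3|imm=115:9 → word d473h → 73 d4
6. store fields op=0xf:4|rd=7:3|rs=1:3|pad=0:6 → word fe40h → 40 fe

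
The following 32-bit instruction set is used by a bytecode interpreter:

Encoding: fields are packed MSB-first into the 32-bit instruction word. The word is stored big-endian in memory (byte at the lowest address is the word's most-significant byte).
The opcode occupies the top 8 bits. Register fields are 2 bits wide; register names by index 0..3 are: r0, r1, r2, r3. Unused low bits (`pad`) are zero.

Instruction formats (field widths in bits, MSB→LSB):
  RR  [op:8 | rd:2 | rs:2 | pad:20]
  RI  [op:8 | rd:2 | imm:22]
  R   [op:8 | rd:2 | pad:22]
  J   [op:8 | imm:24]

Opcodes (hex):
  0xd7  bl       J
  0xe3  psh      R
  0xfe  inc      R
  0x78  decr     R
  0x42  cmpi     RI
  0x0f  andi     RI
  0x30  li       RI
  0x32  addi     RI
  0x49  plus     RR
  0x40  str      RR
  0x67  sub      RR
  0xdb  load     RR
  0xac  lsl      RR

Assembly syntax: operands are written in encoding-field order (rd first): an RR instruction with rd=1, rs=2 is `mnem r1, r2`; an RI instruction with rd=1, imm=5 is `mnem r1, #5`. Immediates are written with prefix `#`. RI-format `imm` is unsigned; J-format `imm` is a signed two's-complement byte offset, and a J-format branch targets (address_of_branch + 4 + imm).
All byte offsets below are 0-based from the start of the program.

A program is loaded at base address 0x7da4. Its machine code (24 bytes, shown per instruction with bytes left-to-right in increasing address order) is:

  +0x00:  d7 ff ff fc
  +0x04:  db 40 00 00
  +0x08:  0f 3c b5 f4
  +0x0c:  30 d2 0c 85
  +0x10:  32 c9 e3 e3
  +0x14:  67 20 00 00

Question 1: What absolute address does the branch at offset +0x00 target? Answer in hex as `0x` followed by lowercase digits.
+0x00: d7 ff ff fc ⇒ word 0xd7fffffc (big)
  top 8b → 0xd7 → bl [J]
  imm@[23:0]=0xfffffc (s24→-4) ⇒ #-4
  target = base 0x7da4 + off 0x00 + 4 + imm -4 = 0x7da4

0x7da4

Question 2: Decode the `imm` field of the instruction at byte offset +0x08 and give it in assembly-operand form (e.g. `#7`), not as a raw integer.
#3978740

[08] 0f 3c b5 f4 → 0x0f3cb5f4
  op=0x0f3cb5f4>>24=0xf ⇒ andi (RI)
  rd@[23:22]=0x0 ⇒ r0
  imm@[21:0]=0x3cb5f4 ⇒ #3978740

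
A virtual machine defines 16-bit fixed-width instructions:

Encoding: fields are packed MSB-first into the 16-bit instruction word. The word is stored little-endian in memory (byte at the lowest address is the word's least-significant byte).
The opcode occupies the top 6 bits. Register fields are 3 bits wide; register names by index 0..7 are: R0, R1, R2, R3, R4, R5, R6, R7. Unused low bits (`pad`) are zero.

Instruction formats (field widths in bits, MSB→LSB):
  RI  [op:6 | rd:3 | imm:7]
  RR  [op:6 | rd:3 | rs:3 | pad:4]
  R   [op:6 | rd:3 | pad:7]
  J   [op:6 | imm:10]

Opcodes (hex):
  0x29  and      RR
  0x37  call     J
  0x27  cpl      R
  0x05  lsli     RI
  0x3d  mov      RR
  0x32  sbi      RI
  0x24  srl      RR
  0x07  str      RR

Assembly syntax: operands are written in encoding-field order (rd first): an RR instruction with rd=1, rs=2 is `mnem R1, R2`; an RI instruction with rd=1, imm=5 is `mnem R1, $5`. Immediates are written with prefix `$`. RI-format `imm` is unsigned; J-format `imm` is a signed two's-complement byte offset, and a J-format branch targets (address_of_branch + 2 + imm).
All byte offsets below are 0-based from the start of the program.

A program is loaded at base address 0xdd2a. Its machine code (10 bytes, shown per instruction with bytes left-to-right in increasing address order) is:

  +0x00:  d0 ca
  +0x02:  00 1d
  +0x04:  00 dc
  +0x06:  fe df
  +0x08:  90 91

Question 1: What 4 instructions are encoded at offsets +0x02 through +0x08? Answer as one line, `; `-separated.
str R2, R0; call $0; call $-2; srl R3, R1

[02] 00 1d → 0x1d00
  opcode bits[15:10]=0x7: str/RR
  [9:7] rd=2 = R2
  [6:4] rs=0 = R0
[04] 00 dc → 0xdc00
  opcode bits[15:10]=0x37: call/J
  [9:0] imm=0 = $0
[06] fe df → 0xdffe
  opcode bits[15:10]=0x37: call/J
  [9:0] imm=1022 (s10→-2) = $-2
[08] 90 91 → 0x9190
  opcode bits[15:10]=0x24: srl/RR
  [9:7] rd=3 = R3
  [6:4] rs=1 = R1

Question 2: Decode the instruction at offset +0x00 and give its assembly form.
sbi R5, $80

off 0x00: read d0 ca as little → 0xcad0
  top 6b → 0x32 → sbi [RI]
  rd: (w>>7)&0x7=0x5 → R5
  imm: (w>>0)&0x7f=0x50 → $80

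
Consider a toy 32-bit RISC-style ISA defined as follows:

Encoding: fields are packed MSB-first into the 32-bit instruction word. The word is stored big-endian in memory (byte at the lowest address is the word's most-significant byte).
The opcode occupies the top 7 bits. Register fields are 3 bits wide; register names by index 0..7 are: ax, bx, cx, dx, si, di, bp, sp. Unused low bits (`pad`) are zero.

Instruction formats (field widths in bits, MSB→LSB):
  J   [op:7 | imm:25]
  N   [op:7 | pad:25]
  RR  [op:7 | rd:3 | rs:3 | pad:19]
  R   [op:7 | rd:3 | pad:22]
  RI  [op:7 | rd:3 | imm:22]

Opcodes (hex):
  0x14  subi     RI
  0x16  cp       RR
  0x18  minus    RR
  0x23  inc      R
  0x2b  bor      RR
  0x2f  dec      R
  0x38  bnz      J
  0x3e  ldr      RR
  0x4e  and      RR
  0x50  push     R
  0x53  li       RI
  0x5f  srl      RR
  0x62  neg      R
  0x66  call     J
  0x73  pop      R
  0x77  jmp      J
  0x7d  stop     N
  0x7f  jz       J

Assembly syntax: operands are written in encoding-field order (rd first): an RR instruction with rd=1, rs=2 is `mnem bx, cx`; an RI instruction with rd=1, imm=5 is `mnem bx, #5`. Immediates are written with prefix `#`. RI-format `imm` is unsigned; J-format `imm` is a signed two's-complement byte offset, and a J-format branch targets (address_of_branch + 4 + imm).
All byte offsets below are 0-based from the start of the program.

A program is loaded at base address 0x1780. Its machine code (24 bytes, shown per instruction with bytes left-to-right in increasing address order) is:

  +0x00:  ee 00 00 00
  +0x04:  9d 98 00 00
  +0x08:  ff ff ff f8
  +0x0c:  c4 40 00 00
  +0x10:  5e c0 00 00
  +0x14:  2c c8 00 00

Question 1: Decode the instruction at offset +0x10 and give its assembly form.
@+10  big-endian(5e c0 00 00) = 0x5ec00000
  op=0x5ec00000>>25=0x2f ⇒ dec (R)
  [24:22] rd=3 = dx

dec dx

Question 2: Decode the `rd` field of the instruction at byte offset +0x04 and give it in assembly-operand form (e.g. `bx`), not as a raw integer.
off 0x04: read 9d 98 00 00 as big → 0x9d980000
  opcode bits[31:25]=0x4e: and/RR
  rd: (w>>22)&0x7=0x6 → bp
  rs: (w>>19)&0x7=0x3 → dx

bp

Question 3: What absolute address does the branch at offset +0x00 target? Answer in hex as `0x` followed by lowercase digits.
+0x00: ee 00 00 00 ⇒ word 0xee000000 (big)
  op=0xee000000>>25=0x77 ⇒ jmp (J)
  [24:0] imm=0 = #0
  target = base 0x1780 + off 0x00 + 4 + imm 0 = 0x1784

0x1784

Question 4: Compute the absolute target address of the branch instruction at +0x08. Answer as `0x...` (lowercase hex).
[08] ff ff ff f8 → 0xfffffff8
  opcode bits[31:25]=0x7f: jz/J
  imm: (w>>0)&0x1ffffff=0x1fffff8 (s25→-8) → #-8
  target = base 0x1780 + off 0x08 + 4 + imm -8 = 0x1784

0x1784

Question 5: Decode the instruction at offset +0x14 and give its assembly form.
[14] 2c c8 00 00 → 0x2cc80000
  top 7b → 0x16 → cp [RR]
  rd@[24:22]=0x3 ⇒ dx
  rs@[21:19]=0x1 ⇒ bx

cp dx, bx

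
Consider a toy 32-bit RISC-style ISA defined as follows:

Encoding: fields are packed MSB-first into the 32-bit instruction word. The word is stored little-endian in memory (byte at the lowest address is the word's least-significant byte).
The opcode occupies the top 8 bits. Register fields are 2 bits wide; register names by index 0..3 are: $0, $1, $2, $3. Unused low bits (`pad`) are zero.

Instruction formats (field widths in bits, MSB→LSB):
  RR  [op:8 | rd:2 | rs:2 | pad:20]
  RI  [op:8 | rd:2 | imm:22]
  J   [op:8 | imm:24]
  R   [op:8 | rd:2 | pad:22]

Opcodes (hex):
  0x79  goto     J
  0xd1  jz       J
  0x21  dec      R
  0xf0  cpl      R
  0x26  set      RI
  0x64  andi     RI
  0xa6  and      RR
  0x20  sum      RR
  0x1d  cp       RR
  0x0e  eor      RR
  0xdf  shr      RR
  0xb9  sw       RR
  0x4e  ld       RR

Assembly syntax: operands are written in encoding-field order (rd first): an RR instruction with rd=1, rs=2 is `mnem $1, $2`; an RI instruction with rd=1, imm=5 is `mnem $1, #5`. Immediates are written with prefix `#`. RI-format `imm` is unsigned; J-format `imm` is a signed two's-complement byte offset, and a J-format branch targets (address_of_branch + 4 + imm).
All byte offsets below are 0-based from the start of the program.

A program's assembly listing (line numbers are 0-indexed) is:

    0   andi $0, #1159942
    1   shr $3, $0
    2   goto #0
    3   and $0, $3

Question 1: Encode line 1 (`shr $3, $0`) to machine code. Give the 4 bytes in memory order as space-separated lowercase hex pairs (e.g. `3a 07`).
1. shr fields op=0xdf:8|rd=3:2|rs=0:2|pad=0:20 → word dfc00000h → 00 00 c0 df

00 00 c0 df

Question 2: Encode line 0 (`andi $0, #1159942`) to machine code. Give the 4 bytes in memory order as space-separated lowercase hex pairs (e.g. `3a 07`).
L0: andi op=0x64:8|rd=0:2|imm=1159942:22 ⇒ 0x6411b306 ⇒ little 06 b3 11 64

06 b3 11 64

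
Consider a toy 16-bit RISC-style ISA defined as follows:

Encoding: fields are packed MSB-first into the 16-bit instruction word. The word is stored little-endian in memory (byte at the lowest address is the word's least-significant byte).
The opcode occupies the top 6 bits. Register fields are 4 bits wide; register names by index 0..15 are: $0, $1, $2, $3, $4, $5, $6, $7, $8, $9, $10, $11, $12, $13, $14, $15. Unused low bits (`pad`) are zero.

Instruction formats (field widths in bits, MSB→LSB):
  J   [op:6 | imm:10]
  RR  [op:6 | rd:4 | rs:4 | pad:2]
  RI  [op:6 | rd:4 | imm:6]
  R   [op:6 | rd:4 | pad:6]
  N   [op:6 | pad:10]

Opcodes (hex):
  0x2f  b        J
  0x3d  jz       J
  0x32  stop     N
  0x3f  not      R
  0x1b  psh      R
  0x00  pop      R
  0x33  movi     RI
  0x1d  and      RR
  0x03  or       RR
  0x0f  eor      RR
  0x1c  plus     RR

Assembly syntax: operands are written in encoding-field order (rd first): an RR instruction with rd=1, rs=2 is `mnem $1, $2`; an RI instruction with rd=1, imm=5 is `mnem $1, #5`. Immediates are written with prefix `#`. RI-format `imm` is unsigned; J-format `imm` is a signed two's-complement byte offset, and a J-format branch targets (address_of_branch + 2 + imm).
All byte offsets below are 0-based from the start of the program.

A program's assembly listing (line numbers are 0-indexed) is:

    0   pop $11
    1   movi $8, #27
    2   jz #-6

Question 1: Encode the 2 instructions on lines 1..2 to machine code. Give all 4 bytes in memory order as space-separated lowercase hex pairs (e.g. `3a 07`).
1. movi fields op=0x33:6|rd=8:4|imm=27:6 → word ce1bh → 1b ce
2. jz fields op=0x3d:6|imm=-6:10 → word f7fah → fa f7

1b ce fa f7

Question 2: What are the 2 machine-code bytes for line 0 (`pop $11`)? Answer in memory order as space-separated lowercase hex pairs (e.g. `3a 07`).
0. pop fields op=0x0:6|rd=11:4|pad=0:6 → word 02c0h → c0 02

c0 02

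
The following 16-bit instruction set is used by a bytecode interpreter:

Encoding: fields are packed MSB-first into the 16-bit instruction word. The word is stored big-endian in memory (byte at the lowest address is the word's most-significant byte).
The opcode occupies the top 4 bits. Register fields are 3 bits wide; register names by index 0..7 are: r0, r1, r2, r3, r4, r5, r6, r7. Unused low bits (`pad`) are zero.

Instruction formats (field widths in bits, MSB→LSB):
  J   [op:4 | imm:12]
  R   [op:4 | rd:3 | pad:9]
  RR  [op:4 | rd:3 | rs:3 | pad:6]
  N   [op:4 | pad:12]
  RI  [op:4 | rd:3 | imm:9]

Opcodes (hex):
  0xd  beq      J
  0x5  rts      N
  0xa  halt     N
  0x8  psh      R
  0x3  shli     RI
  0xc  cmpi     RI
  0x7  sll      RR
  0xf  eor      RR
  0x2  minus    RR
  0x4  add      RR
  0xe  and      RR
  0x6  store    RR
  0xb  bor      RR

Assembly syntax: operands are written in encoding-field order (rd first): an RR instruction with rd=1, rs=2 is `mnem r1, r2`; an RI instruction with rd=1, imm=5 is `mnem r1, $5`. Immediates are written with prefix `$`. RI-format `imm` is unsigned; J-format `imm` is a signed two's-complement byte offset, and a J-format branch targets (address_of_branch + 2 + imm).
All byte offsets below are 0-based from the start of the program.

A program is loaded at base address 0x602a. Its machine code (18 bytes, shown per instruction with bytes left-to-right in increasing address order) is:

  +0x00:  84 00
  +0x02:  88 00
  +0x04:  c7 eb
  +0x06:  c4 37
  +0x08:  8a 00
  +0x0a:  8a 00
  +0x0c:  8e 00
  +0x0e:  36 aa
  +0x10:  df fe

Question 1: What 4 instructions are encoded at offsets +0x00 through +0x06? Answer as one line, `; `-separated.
psh r2; psh r4; cmpi r3, $491; cmpi r2, $55

[00] 84 00 → 0x8400
  opcode bits[15:12]=0x8: psh/R
  rd@[11:9]=0x2 ⇒ r2
[02] 88 00 → 0x8800
  opcode bits[15:12]=0x8: psh/R
  rd@[11:9]=0x4 ⇒ r4
[04] c7 eb → 0xc7eb
  opcode bits[15:12]=0xc: cmpi/RI
  rd@[11:9]=0x3 ⇒ r3
  imm@[8:0]=0x1eb ⇒ $491
[06] c4 37 → 0xc437
  opcode bits[15:12]=0xc: cmpi/RI
  rd@[11:9]=0x2 ⇒ r2
  imm@[8:0]=0x37 ⇒ $55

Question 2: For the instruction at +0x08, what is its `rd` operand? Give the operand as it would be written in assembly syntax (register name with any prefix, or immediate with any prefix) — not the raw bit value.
r5

@+08  big-endian(8a 00) = 0x8a00
  op=0x8a00>>12=0x8 ⇒ psh (R)
  [11:9] rd=5 = r5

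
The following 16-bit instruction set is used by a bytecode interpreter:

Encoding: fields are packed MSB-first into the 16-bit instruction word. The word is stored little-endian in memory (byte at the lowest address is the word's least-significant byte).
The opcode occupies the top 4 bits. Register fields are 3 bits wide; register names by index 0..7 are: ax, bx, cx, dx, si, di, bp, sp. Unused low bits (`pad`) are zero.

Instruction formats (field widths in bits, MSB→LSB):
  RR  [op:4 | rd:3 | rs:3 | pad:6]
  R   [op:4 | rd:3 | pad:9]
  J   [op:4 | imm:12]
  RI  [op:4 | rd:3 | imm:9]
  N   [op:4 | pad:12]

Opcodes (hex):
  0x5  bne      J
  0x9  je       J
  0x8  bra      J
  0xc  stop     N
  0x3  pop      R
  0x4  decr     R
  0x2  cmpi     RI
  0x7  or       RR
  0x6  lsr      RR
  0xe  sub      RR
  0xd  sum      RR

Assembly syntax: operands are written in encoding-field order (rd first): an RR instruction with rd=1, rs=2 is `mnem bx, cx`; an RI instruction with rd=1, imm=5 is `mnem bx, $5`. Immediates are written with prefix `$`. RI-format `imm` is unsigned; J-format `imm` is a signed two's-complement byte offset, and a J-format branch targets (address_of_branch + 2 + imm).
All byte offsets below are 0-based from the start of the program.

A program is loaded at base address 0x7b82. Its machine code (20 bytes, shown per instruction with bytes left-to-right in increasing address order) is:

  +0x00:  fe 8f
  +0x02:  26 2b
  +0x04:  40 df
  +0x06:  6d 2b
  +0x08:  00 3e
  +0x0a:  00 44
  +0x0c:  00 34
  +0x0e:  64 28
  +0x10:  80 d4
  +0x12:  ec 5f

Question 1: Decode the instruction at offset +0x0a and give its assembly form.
decr cx

+0x0a: 00 44 ⇒ word 0x4400 (little)
  op=0x4400>>12=0x4 ⇒ decr (R)
  rd@[11:9]=0x2 ⇒ cx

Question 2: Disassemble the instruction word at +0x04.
sum sp, di

+0x04: 40 df ⇒ word 0xdf40 (little)
  op=0xdf40>>12=0xd ⇒ sum (RR)
  rd: (w>>9)&0x7=0x7 → sp
  rs: (w>>6)&0x7=0x5 → di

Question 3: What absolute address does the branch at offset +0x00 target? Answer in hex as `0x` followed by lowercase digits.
0x7b82

@+00  little-endian(fe 8f) = 0x8ffe
  top 4b → 0x8 → bra [J]
  imm@[11:0]=0xffe (s12→-2) ⇒ $-2
  target = base 0x7b82 + off 0x00 + 2 + imm -2 = 0x7b82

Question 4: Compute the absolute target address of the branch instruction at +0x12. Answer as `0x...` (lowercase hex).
0x7b82

+0x12: ec 5f ⇒ word 0x5fec (little)
  top 4b → 0x5 → bne [J]
  imm: (w>>0)&0xfff=0xfec (s12→-20) → $-20
  target = base 0x7b82 + off 0x12 + 2 + imm -20 = 0x7b82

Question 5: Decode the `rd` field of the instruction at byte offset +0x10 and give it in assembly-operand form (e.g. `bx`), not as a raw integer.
[10] 80 d4 → 0xd480
  opcode bits[15:12]=0xd: sum/RR
  [11:9] rd=2 = cx
  [8:6] rs=2 = cx

cx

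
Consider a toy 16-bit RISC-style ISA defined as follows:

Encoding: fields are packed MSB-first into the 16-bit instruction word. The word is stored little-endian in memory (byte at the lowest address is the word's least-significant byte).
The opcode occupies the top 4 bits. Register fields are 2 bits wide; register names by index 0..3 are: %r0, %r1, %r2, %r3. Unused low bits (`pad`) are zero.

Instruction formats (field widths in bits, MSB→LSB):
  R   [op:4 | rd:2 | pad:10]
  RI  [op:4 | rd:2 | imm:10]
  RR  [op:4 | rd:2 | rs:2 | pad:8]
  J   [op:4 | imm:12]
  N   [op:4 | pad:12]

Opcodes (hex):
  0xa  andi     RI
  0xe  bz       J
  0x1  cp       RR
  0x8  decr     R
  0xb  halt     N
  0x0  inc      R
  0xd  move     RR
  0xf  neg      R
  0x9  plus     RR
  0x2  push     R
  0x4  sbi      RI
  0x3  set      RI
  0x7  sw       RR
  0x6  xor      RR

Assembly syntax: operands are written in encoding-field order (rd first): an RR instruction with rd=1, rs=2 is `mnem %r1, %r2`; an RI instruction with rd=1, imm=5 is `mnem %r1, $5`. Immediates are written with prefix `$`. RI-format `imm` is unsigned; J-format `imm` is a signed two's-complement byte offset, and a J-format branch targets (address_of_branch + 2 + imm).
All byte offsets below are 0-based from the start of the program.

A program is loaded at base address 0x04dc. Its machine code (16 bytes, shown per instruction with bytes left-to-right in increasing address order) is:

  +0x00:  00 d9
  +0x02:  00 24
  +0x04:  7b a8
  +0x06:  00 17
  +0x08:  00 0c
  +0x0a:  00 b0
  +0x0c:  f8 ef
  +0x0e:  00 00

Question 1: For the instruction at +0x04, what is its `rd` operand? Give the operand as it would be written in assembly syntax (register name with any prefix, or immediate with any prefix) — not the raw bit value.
off 0x04: read 7b a8 as little → 0xa87b
  opcode bits[15:12]=0xa: andi/RI
  rd: (w>>10)&0x3=0x2 → %r2
  imm: (w>>0)&0x3ff=0x7b → $123

%r2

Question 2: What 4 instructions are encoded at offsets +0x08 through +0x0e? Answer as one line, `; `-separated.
inc %r3; halt; bz $-8; inc %r0

off 0x08: read 00 0c as little → 0x0c00
  opcode bits[15:12]=0x0: inc/R
  rd@[11:10]=0x3 ⇒ %r3
off 0x0a: read 00 b0 as little → 0xb000
  opcode bits[15:12]=0xb: halt/N
off 0x0c: read f8 ef as little → 0xeff8
  opcode bits[15:12]=0xe: bz/J
  imm@[11:0]=0xff8 (s12→-8) ⇒ $-8
off 0x0e: read 00 00 as little → 0x0000
  opcode bits[15:12]=0x0: inc/R
  rd@[11:10]=0x0 ⇒ %r0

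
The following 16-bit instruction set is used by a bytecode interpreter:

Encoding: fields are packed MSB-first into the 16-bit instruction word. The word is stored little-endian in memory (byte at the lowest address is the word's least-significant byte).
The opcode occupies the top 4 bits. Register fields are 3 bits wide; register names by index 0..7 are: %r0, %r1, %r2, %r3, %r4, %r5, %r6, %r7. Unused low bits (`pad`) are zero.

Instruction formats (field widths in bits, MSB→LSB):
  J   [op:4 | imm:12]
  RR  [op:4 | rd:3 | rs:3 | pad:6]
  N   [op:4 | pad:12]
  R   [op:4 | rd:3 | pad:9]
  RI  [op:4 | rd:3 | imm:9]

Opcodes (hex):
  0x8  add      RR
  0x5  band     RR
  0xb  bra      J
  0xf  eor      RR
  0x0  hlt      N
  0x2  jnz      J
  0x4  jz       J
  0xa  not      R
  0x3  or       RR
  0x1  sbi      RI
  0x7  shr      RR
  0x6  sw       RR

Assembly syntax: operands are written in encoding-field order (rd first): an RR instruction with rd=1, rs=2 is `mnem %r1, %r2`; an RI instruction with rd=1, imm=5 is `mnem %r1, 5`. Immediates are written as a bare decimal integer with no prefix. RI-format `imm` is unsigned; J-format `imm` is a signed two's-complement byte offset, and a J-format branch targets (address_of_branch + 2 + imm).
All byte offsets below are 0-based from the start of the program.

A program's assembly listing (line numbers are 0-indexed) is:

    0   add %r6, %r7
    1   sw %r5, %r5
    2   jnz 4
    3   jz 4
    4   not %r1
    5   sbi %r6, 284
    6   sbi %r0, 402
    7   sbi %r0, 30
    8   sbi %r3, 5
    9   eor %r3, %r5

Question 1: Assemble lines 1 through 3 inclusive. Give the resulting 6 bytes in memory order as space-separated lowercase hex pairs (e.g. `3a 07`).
40 6b 04 20 04 40

L1: sw op=0x6:4|rd=5:3|rs=5:3|pad=0:6 ⇒ 0x6b40 ⇒ little 40 6b
L2: jnz op=0x2:4|imm=4:12 ⇒ 0x2004 ⇒ little 04 20
L3: jz op=0x4:4|imm=4:12 ⇒ 0x4004 ⇒ little 04 40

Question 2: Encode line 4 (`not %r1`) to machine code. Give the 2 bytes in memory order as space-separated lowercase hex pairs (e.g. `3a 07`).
4. not fields op=0xa:4|rd=1:3|pad=0:9 → word a200h → 00 a2

00 a2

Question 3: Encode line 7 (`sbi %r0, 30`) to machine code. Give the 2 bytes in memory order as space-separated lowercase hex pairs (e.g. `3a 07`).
L7: sbi op=0x1:4|rd=0:3|imm=30:9 ⇒ 0x101e ⇒ little 1e 10

1e 10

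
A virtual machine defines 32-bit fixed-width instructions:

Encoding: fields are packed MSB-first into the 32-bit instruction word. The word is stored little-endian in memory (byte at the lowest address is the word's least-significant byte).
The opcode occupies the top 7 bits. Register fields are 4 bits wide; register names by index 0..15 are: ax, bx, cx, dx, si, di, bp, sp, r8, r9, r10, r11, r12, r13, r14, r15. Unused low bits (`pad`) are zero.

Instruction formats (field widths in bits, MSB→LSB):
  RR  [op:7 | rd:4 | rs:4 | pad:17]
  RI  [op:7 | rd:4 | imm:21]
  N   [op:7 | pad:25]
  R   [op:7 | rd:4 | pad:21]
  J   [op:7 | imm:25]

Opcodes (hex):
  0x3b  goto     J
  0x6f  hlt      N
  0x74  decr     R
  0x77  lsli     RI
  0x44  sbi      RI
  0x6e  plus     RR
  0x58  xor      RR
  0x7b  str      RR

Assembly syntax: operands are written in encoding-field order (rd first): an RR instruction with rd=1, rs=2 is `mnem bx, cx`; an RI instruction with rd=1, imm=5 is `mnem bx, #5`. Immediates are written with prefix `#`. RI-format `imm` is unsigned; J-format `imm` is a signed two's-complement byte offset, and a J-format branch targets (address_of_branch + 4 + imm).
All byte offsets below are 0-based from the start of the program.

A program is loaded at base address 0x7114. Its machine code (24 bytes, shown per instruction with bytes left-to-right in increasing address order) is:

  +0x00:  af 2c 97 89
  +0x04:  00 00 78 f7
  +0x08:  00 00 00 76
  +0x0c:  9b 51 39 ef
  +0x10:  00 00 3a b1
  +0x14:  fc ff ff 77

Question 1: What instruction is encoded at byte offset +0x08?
goto #0

off 0x08: read 00 00 00 76 as little → 0x76000000
  op=0x76000000>>25=0x3b ⇒ goto (J)
  [24:0] imm=0 = #0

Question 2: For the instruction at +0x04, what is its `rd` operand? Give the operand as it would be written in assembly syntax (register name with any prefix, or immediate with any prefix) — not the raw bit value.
[04] 00 00 78 f7 → 0xf7780000
  op=0xf7780000>>25=0x7b ⇒ str (RR)
  [24:21] rd=11 = r11
  [20:17] rs=12 = r12

r11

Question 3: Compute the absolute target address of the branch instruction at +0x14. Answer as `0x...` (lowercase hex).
off 0x14: read fc ff ff 77 as little → 0x77fffffc
  opcode bits[31:25]=0x3b: goto/J
  imm@[24:0]=0x1fffffc (s25→-4) ⇒ #-4
  target = base 0x7114 + off 0x14 + 4 + imm -4 = 0x7128

0x7128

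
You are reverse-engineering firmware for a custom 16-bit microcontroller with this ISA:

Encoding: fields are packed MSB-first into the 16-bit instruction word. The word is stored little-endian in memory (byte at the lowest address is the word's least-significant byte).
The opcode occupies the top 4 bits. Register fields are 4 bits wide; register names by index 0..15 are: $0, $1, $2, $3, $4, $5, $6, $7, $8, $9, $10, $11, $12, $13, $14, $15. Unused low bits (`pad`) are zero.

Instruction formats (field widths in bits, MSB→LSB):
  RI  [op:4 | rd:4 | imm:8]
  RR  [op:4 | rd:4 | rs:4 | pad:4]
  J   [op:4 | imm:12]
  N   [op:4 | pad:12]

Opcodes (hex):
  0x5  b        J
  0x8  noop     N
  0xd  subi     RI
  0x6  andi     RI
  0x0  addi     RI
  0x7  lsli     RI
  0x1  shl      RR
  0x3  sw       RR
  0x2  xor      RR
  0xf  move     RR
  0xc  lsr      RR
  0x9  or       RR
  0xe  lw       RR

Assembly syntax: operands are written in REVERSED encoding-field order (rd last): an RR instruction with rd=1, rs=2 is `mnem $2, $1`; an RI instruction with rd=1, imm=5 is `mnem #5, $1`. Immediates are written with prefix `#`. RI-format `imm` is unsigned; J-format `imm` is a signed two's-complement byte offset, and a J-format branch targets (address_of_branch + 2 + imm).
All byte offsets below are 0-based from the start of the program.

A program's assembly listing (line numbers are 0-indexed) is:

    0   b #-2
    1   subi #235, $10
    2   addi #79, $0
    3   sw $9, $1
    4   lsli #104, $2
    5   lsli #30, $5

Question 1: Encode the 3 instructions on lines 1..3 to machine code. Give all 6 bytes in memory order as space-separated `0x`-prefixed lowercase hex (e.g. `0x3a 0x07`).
1. subi fields op=0xd:4|rd=10:4|imm=235:8 → word daebh → eb da
2. addi fields op=0x0:4|rd=0:4|imm=79:8 → word 004fh → 4f 00
3. sw fields op=0x3:4|rd=1:4|rs=9:4|pad=0:4 → word 3190h → 90 31

0xeb 0xda 0x4f 0x00 0x90 0x31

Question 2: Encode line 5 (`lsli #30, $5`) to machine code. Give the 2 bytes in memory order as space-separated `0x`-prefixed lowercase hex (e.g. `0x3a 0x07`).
L5: lsli op=0x7:4|rd=5:4|imm=30:8 ⇒ 0x751e ⇒ little 1e 75

0x1e 0x75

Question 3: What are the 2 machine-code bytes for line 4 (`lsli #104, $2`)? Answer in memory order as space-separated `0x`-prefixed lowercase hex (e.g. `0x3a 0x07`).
0x68 0x72

line 4 (lsli): pack op=0x7:4|rd=2:4|imm=104:8 = 0x7268; little→ 68 72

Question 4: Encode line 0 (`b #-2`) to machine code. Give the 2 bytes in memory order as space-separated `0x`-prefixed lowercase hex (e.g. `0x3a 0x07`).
line 0 (b): pack op=0x5:4|imm=-2:12 = 0x5ffe; little→ fe 5f

0xfe 0x5f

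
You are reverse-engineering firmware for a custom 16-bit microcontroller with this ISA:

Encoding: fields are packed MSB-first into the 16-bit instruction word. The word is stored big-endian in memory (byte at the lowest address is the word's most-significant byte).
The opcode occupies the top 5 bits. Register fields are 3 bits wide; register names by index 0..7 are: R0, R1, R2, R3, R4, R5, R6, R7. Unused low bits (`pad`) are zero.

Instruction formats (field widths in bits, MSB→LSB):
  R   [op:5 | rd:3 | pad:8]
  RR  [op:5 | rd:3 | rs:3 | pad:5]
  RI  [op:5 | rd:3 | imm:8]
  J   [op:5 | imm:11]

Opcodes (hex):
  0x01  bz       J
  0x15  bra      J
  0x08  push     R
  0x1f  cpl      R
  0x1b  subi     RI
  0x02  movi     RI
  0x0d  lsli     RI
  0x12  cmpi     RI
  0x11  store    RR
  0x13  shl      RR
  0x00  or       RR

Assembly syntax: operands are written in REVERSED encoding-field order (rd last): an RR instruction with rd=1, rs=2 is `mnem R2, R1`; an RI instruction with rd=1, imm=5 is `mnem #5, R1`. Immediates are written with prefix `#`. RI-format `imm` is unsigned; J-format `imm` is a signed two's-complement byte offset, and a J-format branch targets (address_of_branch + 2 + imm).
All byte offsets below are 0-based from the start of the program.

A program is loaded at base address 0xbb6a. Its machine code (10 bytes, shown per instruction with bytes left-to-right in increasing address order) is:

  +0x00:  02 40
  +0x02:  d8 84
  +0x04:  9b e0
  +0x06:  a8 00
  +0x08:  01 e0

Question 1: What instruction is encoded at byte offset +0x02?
subi #132, R0

@+02  big-endian(d8 84) = 0xd884
  opcode bits[15:11]=0x1b: subi/RI
  rd: (w>>8)&0x7=0x0 → R0
  imm: (w>>0)&0xff=0x84 → #132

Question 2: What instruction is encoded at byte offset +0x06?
bra #0

off 0x06: read a8 00 as big → 0xa800
  opcode bits[15:11]=0x15: bra/J
  imm@[10:0]=0x0 ⇒ #0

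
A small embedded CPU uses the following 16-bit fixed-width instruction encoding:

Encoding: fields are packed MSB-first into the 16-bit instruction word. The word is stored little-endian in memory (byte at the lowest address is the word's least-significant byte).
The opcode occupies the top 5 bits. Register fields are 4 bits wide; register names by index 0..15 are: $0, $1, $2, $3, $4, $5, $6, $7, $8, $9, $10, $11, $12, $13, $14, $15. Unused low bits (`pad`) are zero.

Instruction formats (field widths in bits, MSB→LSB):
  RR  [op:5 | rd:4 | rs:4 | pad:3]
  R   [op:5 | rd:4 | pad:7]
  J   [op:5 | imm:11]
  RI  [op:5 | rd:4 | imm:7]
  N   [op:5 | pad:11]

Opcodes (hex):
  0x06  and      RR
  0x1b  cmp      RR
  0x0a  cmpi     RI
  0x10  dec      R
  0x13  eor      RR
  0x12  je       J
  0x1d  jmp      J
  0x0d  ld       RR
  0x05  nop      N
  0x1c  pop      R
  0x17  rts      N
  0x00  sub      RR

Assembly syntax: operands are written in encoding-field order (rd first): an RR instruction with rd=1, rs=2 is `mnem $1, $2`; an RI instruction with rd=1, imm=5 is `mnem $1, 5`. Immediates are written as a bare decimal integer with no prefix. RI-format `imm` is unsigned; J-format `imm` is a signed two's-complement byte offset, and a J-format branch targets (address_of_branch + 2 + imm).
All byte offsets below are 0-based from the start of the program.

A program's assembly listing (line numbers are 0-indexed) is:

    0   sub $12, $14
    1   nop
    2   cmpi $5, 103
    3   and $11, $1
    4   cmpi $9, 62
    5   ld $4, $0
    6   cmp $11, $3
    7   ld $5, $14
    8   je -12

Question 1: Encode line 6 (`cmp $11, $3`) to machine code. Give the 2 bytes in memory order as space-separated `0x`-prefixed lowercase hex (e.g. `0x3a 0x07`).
line 6 (cmp): pack op=0x1b:5|rd=11:4|rs=3:4|pad=0:3 = 0xdd98; little→ 98 dd

0x98 0xdd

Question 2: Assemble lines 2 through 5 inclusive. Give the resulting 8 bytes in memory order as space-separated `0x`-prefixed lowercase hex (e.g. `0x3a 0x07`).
0xe7 0x52 0x88 0x35 0xbe 0x54 0x00 0x6a

line 2 (cmpi): pack op=0xa:5|rd=5:4|imm=103:7 = 0x52e7; little→ e7 52
line 3 (and): pack op=0x6:5|rd=11:4|rs=1:4|pad=0:3 = 0x3588; little→ 88 35
line 4 (cmpi): pack op=0xa:5|rd=9:4|imm=62:7 = 0x54be; little→ be 54
line 5 (ld): pack op=0xd:5|rd=4:4|rs=0:4|pad=0:3 = 0x6a00; little→ 00 6a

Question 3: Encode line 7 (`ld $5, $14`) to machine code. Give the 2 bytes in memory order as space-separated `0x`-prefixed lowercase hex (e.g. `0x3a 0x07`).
7. ld fields op=0xd:5|rd=5:4|rs=14:4|pad=0:3 → word 6af0h → f0 6a

0xf0 0x6a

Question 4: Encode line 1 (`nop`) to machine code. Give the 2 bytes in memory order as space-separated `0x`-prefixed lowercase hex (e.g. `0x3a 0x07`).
0x00 0x28

L1: nop op=0x5:5|pad=0:11 ⇒ 0x2800 ⇒ little 00 28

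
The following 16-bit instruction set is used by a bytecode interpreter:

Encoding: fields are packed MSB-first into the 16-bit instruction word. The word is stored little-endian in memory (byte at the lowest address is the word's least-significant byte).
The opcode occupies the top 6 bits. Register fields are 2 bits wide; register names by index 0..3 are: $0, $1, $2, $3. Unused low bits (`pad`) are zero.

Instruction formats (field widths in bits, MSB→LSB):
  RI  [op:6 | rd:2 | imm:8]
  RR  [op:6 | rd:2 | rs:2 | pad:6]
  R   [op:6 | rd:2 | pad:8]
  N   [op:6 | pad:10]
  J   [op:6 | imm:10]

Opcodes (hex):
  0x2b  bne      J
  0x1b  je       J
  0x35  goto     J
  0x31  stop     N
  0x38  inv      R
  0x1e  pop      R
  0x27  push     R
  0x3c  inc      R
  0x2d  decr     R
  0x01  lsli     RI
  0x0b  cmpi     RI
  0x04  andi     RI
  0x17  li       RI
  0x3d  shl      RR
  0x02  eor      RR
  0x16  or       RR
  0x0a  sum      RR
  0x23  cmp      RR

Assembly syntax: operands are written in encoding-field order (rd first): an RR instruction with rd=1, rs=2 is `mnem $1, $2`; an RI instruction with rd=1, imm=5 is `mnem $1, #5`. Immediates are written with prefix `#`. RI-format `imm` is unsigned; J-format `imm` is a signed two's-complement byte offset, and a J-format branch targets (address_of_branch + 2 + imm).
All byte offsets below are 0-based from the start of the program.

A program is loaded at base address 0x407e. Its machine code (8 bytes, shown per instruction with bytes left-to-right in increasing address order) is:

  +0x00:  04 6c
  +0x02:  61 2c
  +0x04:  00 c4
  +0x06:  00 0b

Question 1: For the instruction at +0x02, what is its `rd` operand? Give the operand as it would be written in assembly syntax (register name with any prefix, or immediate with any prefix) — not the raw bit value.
$0

off 0x02: read 61 2c as little → 0x2c61
  top 6b → 0xb → cmpi [RI]
  [9:8] rd=0 = $0
  [7:0] imm=97 = #97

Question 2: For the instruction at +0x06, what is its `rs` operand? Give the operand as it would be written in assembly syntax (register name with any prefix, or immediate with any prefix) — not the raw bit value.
[06] 00 0b → 0x0b00
  opcode bits[15:10]=0x2: eor/RR
  rd@[9:8]=0x3 ⇒ $3
  rs@[7:6]=0x0 ⇒ $0

$0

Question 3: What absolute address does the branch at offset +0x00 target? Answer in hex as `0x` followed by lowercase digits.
[00] 04 6c → 0x6c04
  op=0x6c04>>10=0x1b ⇒ je (J)
  [9:0] imm=4 = #4
  target = base 0x407e + off 0x00 + 2 + imm 4 = 0x4084

0x4084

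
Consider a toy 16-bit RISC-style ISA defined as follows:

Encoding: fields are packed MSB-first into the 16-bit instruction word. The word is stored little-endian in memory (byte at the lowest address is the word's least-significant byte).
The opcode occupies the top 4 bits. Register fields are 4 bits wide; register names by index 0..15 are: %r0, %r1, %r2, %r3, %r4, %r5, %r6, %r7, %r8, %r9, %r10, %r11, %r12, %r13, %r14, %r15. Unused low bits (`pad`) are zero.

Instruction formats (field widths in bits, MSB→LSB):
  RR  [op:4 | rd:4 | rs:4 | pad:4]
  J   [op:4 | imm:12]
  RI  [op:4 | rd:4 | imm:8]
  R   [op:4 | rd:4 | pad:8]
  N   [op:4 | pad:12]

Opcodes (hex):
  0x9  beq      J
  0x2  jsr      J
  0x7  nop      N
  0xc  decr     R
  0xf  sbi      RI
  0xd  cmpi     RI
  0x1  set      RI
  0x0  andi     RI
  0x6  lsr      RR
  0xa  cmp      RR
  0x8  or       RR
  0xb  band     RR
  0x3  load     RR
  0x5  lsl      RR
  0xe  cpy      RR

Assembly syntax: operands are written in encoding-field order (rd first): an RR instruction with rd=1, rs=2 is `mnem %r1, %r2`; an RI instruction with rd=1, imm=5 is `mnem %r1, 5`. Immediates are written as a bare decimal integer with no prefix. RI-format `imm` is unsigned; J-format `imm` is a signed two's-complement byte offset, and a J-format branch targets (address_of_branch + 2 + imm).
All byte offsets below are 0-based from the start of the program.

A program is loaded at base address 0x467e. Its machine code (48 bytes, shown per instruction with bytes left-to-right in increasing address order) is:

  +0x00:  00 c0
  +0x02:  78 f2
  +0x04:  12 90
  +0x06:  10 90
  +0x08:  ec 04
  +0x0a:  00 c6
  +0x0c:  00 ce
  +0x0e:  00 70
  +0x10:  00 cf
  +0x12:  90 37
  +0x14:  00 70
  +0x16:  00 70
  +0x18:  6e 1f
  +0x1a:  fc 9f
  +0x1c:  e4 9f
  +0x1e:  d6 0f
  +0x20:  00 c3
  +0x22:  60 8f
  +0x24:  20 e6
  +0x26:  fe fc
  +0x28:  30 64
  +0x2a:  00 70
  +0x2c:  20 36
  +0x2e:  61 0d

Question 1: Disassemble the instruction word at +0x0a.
decr %r6

off 0x0a: read 00 c6 as little → 0xc600
  top 4b → 0xc → decr [R]
  rd: (w>>8)&0xf=0x6 → %r6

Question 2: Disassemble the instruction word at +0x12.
@+12  little-endian(90 37) = 0x3790
  opcode bits[15:12]=0x3: load/RR
  rd: (w>>8)&0xf=0x7 → %r7
  rs: (w>>4)&0xf=0x9 → %r9

load %r7, %r9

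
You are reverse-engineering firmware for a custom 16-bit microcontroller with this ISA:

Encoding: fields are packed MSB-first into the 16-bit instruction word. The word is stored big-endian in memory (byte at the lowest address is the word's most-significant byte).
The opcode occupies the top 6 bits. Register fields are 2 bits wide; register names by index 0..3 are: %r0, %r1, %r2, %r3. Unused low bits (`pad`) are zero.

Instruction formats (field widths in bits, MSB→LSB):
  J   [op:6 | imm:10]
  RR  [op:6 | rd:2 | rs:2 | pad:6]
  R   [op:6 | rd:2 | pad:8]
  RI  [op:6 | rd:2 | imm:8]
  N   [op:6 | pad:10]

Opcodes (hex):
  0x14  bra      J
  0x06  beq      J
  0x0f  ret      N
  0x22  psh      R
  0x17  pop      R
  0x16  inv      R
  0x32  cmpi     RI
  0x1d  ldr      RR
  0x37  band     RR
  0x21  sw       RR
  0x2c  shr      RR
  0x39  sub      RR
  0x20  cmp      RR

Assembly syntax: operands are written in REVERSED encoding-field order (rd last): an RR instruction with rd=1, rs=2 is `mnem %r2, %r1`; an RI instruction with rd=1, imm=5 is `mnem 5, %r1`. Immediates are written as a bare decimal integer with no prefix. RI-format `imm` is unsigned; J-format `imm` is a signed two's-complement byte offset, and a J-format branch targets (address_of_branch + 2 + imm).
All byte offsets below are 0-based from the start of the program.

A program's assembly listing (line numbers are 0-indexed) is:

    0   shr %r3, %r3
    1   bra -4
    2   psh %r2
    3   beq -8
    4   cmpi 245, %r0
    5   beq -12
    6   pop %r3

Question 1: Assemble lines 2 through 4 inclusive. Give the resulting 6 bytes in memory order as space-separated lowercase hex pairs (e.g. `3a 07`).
line 2 (psh): pack op=0x22:6|rd=2:2|pad=0:8 = 0x8a00; big→ 8a 00
line 3 (beq): pack op=0x6:6|imm=-8:10 = 0x1bf8; big→ 1b f8
line 4 (cmpi): pack op=0x32:6|rd=0:2|imm=245:8 = 0xc8f5; big→ c8 f5

8a 00 1b f8 c8 f5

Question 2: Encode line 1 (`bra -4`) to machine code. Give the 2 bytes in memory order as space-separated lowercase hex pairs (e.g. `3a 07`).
53 fc

line 1 (bra): pack op=0x14:6|imm=-4:10 = 0x53fc; big→ 53 fc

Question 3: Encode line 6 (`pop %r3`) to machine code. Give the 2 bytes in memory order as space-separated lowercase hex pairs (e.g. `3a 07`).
line 6 (pop): pack op=0x17:6|rd=3:2|pad=0:8 = 0x5f00; big→ 5f 00

5f 00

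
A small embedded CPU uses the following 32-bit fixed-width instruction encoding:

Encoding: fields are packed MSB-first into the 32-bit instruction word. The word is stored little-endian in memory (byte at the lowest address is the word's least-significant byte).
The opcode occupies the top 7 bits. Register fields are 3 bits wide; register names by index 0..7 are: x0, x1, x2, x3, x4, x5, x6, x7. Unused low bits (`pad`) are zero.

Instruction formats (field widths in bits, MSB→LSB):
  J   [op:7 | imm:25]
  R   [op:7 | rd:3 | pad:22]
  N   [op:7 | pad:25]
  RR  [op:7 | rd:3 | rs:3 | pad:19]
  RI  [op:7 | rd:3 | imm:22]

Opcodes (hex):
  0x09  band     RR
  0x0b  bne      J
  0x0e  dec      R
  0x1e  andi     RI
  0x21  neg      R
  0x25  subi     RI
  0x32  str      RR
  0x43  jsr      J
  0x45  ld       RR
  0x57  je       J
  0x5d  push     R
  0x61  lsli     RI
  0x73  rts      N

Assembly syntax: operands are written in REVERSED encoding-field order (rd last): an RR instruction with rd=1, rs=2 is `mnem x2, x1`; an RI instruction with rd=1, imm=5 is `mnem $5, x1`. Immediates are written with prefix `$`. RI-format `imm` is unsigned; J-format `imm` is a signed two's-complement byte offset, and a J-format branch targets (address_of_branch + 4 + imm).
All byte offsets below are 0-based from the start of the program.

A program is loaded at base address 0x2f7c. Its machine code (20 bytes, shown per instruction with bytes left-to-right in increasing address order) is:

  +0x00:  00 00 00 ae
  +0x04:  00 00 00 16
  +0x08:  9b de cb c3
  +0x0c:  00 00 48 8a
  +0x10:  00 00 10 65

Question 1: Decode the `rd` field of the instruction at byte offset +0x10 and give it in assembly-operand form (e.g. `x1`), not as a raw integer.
+0x10: 00 00 10 65 ⇒ word 0x65100000 (little)
  top 7b → 0x32 → str [RR]
  rd@[24:22]=0x4 ⇒ x4
  rs@[21:19]=0x2 ⇒ x2

x4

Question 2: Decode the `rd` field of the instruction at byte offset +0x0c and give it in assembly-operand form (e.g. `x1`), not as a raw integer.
x1

off 0x0c: read 00 00 48 8a as little → 0x8a480000
  opcode bits[31:25]=0x45: ld/RR
  rd@[24:22]=0x1 ⇒ x1
  rs@[21:19]=0x1 ⇒ x1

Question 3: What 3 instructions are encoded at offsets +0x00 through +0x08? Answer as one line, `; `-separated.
je $0; bne $0; lsli $777883, x7

+0x00: 00 00 00 ae ⇒ word 0xae000000 (little)
  opcode bits[31:25]=0x57: je/J
  imm: (w>>0)&0x1ffffff=0x0 → $0
+0x04: 00 00 00 16 ⇒ word 0x16000000 (little)
  opcode bits[31:25]=0xb: bne/J
  imm: (w>>0)&0x1ffffff=0x0 → $0
+0x08: 9b de cb c3 ⇒ word 0xc3cbde9b (little)
  opcode bits[31:25]=0x61: lsli/RI
  rd: (w>>22)&0x7=0x7 → x7
  imm: (w>>0)&0x3fffff=0xbde9b → $777883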